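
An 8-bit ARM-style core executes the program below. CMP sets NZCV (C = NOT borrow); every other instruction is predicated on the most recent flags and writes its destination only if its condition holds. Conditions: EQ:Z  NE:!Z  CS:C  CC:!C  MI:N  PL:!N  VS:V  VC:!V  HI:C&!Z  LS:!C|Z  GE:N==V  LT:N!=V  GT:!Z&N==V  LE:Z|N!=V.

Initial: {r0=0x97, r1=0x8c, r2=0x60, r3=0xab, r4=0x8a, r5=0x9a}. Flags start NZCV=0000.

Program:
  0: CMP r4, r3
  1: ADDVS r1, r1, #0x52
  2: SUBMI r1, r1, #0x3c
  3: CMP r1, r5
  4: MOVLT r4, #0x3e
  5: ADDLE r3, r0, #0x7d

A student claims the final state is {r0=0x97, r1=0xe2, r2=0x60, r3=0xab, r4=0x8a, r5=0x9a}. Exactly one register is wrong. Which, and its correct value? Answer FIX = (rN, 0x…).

0: ✓ CMP  NZCV=1000
1: · ADDVS
2: ✓ SUBMI  r1←0x50
3: ✓ CMP  NZCV=1001
4: · MOVLT
5: · ADDLE

FIX = (r1, 0x50)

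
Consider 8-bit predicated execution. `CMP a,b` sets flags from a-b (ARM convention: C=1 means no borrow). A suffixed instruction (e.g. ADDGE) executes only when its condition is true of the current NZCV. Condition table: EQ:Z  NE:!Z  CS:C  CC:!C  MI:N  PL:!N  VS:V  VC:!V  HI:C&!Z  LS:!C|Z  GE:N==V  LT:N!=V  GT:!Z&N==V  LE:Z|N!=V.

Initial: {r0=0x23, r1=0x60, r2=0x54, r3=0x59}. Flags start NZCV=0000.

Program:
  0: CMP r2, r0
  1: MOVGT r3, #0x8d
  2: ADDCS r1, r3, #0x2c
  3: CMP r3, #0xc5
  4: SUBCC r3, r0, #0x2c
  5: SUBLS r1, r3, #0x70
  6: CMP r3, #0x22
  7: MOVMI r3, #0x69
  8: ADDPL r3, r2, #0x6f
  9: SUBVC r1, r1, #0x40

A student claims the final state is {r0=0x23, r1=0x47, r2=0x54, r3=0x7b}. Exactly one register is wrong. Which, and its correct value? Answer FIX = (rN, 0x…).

FIX = (r3, 0x69)

0: ✓ CMP  NZCV=0010
1: ✓ MOVGT  r3←0x8d
2: ✓ ADDCS  r1←0xb9
3: ✓ CMP  NZCV=1000
4: ✓ SUBCC  r3←0xf7
5: ✓ SUBLS  r1←0x87
6: ✓ CMP  NZCV=1010
7: ✓ MOVMI  r3←0x69
8: · ADDPL
9: ✓ SUBVC  r1←0x47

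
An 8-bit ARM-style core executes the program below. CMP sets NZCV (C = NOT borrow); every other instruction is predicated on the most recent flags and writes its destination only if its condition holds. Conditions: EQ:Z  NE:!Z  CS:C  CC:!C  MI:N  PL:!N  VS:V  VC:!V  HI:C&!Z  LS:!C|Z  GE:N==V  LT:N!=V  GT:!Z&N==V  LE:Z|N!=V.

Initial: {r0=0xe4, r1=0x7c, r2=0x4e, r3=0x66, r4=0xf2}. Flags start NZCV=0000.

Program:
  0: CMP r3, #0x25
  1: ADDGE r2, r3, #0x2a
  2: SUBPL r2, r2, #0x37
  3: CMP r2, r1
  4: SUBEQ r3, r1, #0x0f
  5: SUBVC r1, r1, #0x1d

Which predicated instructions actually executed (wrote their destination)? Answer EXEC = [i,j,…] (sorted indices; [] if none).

0: ✓ CMP  NZCV=0010
1: ✓ ADDGE  r2←0x90
2: ✓ SUBPL  r2←0x59
3: ✓ CMP  NZCV=1000
4: · SUBEQ
5: ✓ SUBVC  r1←0x5f

EXEC = [1,2,5]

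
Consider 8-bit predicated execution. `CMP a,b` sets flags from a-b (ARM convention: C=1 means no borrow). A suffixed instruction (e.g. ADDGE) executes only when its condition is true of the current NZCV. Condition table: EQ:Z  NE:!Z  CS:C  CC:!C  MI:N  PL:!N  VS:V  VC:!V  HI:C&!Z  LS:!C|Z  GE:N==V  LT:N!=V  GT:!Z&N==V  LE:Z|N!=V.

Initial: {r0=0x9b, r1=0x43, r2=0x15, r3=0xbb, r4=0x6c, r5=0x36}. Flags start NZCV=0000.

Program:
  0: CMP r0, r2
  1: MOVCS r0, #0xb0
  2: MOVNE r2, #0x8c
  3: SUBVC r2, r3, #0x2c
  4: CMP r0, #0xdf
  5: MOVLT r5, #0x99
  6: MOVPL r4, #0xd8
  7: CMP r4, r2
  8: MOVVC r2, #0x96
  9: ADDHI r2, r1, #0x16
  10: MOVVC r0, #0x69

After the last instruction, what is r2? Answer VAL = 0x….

0: ✓ CMP  NZCV=1010
1: ✓ MOVCS  r0←0xb0
2: ✓ MOVNE  r2←0x8c
3: ✓ SUBVC  r2←0x8f
4: ✓ CMP  NZCV=1000
5: ✓ MOVLT  r5←0x99
6: · MOVPL
7: ✓ CMP  NZCV=1001
8: · MOVVC
9: · ADDHI
10: · MOVVC

VAL = 0x8f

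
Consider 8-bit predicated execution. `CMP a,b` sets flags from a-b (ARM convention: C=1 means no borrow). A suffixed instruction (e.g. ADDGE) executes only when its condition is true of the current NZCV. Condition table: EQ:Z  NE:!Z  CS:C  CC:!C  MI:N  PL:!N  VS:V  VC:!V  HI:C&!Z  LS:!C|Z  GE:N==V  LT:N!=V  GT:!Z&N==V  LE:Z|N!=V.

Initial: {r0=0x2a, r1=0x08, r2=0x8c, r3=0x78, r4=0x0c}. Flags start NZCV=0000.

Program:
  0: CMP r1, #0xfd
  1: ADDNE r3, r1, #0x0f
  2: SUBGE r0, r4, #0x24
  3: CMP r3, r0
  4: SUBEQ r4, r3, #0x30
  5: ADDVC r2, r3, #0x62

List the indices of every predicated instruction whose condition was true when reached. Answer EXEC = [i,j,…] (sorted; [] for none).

[0] flags=0000 → (cmp)
[1] flags=0000 NE?T → r3=0x17
[2] flags=0000 GE?T → r0=0xe8
[3] flags=0000 → (cmp)
[4] flags=0000 EQ?F → skip
[5] flags=0000 VC?T → r2=0x79

EXEC = [1,2,5]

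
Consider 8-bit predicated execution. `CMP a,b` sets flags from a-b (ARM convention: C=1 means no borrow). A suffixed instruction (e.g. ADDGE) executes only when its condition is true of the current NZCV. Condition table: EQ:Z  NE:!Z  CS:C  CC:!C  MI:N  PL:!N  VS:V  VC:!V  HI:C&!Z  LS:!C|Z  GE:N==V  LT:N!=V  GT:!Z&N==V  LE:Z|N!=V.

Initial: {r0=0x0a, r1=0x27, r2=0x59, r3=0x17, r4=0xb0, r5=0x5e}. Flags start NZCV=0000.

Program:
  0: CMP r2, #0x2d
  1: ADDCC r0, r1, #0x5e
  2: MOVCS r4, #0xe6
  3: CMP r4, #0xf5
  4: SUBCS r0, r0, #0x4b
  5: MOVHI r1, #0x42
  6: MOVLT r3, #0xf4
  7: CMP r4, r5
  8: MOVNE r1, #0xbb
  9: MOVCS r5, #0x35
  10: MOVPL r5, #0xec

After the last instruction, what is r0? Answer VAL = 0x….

[0] flags=0010 → (cmp)
[1] flags=0010 CC?F → skip
[2] flags=0010 CS?T → r4=0xe6
[3] flags=1000 → (cmp)
[4] flags=1000 CS?F → skip
[5] flags=1000 HI?F → skip
[6] flags=1000 LT?T → r3=0xf4
[7] flags=1010 → (cmp)
[8] flags=1010 NE?T → r1=0xbb
[9] flags=1010 CS?T → r5=0x35
[10] flags=1010 PL?F → skip

VAL = 0x0a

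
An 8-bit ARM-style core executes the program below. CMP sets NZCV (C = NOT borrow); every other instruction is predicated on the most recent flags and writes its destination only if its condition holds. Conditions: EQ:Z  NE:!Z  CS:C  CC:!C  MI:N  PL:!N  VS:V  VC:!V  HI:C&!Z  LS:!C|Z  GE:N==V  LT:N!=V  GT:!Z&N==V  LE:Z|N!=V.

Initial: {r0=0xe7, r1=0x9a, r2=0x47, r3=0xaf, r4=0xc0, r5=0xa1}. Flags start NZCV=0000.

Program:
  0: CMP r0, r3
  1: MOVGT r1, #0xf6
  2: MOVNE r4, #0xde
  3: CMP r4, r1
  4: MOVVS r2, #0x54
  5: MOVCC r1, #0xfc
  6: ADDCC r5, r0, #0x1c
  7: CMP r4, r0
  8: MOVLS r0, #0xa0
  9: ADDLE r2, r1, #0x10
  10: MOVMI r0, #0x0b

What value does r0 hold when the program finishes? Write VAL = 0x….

VAL = 0x0b

[0] flags=0010 → (cmp)
[1] flags=0010 GT?T → r1=0xf6
[2] flags=0010 NE?T → r4=0xde
[3] flags=1000 → (cmp)
[4] flags=1000 VS?F → skip
[5] flags=1000 CC?T → r1=0xfc
[6] flags=1000 CC?T → r5=0x03
[7] flags=1000 → (cmp)
[8] flags=1000 LS?T → r0=0xa0
[9] flags=1000 LE?T → r2=0x0c
[10] flags=1000 MI?T → r0=0x0b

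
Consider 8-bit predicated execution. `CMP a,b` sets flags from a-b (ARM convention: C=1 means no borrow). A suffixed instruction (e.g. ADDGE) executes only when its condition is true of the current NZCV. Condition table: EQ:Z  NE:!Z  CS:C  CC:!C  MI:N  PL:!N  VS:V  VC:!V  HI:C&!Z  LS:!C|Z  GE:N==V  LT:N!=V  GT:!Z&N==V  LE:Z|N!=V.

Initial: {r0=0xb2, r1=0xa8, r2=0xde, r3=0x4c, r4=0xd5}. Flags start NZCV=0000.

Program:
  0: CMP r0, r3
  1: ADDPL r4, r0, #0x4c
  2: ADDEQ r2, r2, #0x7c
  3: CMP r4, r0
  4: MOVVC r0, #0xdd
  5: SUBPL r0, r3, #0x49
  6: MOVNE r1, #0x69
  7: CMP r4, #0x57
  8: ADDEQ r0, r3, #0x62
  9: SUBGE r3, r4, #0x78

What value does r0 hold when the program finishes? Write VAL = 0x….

VAL = 0x03

[0] flags=0011 → (cmp)
[1] flags=0011 PL?T → r4=0xfe
[2] flags=0011 EQ?F → skip
[3] flags=0010 → (cmp)
[4] flags=0010 VC?T → r0=0xdd
[5] flags=0010 PL?T → r0=0x03
[6] flags=0010 NE?T → r1=0x69
[7] flags=1010 → (cmp)
[8] flags=1010 EQ?F → skip
[9] flags=1010 GE?F → skip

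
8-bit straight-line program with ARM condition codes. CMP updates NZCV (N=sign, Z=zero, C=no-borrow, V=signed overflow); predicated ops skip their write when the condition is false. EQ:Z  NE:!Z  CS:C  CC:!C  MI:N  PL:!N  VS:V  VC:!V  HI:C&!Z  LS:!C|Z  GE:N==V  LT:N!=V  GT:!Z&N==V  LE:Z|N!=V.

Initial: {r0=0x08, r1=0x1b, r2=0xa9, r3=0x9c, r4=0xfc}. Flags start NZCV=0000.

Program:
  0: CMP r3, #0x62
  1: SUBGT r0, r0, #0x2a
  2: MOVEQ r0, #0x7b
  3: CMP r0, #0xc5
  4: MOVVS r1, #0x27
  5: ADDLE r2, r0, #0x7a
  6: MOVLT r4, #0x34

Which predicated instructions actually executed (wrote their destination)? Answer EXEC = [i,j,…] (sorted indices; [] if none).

EXEC = []

[0] flags=0011 → (cmp)
[1] flags=0011 GT?F → skip
[2] flags=0011 EQ?F → skip
[3] flags=0000 → (cmp)
[4] flags=0000 VS?F → skip
[5] flags=0000 LE?F → skip
[6] flags=0000 LT?F → skip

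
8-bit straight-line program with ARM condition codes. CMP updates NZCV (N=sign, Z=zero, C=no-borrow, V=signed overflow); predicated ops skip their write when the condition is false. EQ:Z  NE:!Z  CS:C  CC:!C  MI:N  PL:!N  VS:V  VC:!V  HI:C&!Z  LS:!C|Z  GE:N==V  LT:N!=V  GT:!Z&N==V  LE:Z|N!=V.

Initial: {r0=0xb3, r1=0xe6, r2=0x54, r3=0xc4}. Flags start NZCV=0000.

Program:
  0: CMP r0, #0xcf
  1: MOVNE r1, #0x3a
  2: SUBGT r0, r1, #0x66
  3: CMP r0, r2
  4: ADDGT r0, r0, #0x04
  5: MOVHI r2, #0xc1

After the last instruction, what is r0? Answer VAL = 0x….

VAL = 0xb3

0: ✓ CMP  NZCV=1000
1: ✓ MOVNE  r1←0x3a
2: · SUBGT
3: ✓ CMP  NZCV=0011
4: · ADDGT
5: ✓ MOVHI  r2←0xc1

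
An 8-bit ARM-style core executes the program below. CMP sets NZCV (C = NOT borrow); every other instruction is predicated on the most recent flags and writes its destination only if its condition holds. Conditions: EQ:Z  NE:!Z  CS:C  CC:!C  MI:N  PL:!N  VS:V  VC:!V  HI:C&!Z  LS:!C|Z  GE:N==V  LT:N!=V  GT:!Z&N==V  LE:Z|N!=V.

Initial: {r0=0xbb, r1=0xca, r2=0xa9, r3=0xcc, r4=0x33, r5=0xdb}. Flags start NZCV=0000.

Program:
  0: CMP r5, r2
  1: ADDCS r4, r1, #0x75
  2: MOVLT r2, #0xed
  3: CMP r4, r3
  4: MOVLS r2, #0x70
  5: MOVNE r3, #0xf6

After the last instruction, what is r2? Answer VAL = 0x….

0: ✓ CMP  NZCV=0010
1: ✓ ADDCS  r4←0x3f
2: · MOVLT
3: ✓ CMP  NZCV=0000
4: ✓ MOVLS  r2←0x70
5: ✓ MOVNE  r3←0xf6

VAL = 0x70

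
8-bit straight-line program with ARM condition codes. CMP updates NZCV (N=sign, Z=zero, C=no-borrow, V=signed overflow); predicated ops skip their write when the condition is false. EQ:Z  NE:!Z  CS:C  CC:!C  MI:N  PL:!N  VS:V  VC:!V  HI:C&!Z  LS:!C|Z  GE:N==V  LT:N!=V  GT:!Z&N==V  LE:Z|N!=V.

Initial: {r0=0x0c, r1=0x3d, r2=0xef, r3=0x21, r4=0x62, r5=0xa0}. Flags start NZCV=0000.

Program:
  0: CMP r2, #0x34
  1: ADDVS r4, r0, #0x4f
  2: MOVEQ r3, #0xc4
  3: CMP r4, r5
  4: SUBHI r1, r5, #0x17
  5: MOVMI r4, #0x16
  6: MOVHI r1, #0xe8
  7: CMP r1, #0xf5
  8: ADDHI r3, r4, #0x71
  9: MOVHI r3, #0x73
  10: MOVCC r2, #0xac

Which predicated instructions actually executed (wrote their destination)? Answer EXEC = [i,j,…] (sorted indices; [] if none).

0: ✓ CMP  NZCV=1010
1: · ADDVS
2: · MOVEQ
3: ✓ CMP  NZCV=1001
4: · SUBHI
5: ✓ MOVMI  r4←0x16
6: · MOVHI
7: ✓ CMP  NZCV=0000
8: · ADDHI
9: · MOVHI
10: ✓ MOVCC  r2←0xac

EXEC = [5,10]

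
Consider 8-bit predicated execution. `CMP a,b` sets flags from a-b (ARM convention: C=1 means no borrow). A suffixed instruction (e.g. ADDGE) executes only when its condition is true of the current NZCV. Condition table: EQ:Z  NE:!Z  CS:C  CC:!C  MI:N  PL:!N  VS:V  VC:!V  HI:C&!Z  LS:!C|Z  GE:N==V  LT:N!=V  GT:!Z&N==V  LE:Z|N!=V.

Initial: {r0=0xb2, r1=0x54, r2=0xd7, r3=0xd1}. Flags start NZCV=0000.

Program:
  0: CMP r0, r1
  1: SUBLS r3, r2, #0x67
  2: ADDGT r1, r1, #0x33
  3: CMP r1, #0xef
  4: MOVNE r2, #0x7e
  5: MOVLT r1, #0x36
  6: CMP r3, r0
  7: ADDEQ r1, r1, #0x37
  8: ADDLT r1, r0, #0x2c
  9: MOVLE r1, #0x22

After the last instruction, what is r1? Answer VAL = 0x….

[0] flags=0011 → (cmp)
[1] flags=0011 LS?F → skip
[2] flags=0011 GT?F → skip
[3] flags=0000 → (cmp)
[4] flags=0000 NE?T → r2=0x7e
[5] flags=0000 LT?F → skip
[6] flags=0010 → (cmp)
[7] flags=0010 EQ?F → skip
[8] flags=0010 LT?F → skip
[9] flags=0010 LE?F → skip

VAL = 0x54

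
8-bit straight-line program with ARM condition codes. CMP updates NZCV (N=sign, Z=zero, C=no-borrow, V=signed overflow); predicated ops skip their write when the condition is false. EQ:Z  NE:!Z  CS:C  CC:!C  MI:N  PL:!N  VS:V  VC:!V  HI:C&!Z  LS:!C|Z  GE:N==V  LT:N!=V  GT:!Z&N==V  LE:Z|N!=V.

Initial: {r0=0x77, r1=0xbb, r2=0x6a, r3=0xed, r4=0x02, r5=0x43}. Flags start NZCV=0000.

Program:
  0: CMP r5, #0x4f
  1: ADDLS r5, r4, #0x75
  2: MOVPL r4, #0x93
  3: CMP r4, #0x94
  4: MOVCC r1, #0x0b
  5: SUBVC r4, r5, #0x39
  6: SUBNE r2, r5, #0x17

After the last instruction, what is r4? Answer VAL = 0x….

VAL = 0x3e

[0] flags=1000 → (cmp)
[1] flags=1000 LS?T → r5=0x77
[2] flags=1000 PL?F → skip
[3] flags=0000 → (cmp)
[4] flags=0000 CC?T → r1=0x0b
[5] flags=0000 VC?T → r4=0x3e
[6] flags=0000 NE?T → r2=0x60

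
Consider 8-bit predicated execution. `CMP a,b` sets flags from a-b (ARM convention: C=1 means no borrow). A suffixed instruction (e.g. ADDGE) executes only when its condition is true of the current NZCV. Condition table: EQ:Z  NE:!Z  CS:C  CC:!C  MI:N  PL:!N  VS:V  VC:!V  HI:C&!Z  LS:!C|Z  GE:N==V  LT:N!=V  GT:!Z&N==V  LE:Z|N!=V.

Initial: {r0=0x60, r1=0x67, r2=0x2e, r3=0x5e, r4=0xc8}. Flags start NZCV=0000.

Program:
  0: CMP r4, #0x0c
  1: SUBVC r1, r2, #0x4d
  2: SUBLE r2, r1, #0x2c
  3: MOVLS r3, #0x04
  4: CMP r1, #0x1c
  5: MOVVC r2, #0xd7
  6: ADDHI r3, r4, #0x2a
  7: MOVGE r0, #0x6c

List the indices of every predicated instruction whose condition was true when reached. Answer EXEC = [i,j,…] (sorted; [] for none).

[0] flags=1010 → (cmp)
[1] flags=1010 VC?T → r1=0xe1
[2] flags=1010 LE?T → r2=0xb5
[3] flags=1010 LS?F → skip
[4] flags=1010 → (cmp)
[5] flags=1010 VC?T → r2=0xd7
[6] flags=1010 HI?T → r3=0xf2
[7] flags=1010 GE?F → skip

EXEC = [1,2,5,6]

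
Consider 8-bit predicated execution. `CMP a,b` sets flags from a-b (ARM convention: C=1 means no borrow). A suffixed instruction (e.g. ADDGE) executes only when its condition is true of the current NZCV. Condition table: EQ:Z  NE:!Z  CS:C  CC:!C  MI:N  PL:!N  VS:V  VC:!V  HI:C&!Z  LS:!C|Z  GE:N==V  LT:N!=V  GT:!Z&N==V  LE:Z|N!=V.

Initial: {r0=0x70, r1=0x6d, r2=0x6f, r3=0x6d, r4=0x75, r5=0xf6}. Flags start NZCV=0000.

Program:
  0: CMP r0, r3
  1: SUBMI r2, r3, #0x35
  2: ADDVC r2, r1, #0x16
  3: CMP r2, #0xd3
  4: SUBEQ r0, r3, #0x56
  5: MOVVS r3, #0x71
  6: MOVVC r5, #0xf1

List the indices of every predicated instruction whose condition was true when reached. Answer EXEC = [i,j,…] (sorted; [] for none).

0: ✓ CMP  NZCV=0010
1: · SUBMI
2: ✓ ADDVC  r2←0x83
3: ✓ CMP  NZCV=1000
4: · SUBEQ
5: · MOVVS
6: ✓ MOVVC  r5←0xf1

EXEC = [2,6]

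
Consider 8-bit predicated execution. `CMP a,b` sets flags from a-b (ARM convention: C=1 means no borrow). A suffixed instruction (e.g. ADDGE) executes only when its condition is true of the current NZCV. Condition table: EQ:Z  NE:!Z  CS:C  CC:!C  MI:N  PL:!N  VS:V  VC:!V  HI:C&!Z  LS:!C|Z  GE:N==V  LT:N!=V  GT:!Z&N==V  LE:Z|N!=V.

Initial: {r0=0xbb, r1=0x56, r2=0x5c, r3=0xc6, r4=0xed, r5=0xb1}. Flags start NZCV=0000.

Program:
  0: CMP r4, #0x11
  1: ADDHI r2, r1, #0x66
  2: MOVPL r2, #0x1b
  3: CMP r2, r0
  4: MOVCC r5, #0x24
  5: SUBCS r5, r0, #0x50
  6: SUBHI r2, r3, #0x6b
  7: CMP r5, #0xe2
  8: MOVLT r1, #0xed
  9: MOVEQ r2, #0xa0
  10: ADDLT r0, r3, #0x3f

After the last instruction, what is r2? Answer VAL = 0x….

VAL = 0x5b

0: ✓ CMP  NZCV=1010
1: ✓ ADDHI  r2←0xbc
2: · MOVPL
3: ✓ CMP  NZCV=0010
4: · MOVCC
5: ✓ SUBCS  r5←0x6b
6: ✓ SUBHI  r2←0x5b
7: ✓ CMP  NZCV=1001
8: · MOVLT
9: · MOVEQ
10: · ADDLT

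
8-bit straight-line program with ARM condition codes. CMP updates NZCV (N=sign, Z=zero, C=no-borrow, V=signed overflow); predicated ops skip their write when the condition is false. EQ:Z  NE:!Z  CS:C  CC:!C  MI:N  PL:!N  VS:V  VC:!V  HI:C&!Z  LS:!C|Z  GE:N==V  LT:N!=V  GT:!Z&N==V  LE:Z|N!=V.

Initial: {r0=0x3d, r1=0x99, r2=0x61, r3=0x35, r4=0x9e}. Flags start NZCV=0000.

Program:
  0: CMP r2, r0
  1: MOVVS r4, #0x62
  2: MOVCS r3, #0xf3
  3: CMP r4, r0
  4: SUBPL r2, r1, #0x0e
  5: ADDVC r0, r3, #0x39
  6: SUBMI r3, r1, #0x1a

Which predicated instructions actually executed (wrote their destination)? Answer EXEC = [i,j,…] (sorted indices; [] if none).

EXEC = [2,4]

[0] flags=0010 → (cmp)
[1] flags=0010 VS?F → skip
[2] flags=0010 CS?T → r3=0xf3
[3] flags=0011 → (cmp)
[4] flags=0011 PL?T → r2=0x8b
[5] flags=0011 VC?F → skip
[6] flags=0011 MI?F → skip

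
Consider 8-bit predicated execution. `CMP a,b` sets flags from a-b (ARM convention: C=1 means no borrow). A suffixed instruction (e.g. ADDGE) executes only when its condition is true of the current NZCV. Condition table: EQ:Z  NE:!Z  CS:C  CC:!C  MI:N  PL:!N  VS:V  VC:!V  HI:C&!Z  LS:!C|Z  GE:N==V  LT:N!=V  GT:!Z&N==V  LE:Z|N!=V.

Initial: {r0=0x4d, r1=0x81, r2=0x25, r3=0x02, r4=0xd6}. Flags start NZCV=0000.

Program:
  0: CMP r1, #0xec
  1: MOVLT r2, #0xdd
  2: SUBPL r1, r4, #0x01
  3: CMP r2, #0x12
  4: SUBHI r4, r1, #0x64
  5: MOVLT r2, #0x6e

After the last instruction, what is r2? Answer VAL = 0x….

VAL = 0x6e

0: ✓ CMP  NZCV=1000
1: ✓ MOVLT  r2←0xdd
2: · SUBPL
3: ✓ CMP  NZCV=1010
4: ✓ SUBHI  r4←0x1d
5: ✓ MOVLT  r2←0x6e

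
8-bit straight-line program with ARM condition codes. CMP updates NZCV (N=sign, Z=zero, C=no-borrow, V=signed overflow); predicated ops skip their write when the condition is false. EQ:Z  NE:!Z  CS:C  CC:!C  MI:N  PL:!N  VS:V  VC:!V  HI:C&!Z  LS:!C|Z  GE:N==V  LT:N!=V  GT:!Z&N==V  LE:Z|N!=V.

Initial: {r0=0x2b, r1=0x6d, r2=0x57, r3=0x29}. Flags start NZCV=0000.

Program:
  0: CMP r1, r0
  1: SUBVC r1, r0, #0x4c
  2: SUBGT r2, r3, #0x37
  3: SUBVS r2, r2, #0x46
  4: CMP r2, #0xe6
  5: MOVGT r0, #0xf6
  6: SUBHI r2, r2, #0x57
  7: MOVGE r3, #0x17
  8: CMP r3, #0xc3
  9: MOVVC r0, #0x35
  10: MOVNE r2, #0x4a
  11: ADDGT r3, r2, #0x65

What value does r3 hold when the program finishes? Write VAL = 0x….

0: ✓ CMP  NZCV=0010
1: ✓ SUBVC  r1←0xdf
2: ✓ SUBGT  r2←0xf2
3: · SUBVS
4: ✓ CMP  NZCV=0010
5: ✓ MOVGT  r0←0xf6
6: ✓ SUBHI  r2←0x9b
7: ✓ MOVGE  r3←0x17
8: ✓ CMP  NZCV=0000
9: ✓ MOVVC  r0←0x35
10: ✓ MOVNE  r2←0x4a
11: ✓ ADDGT  r3←0xaf

VAL = 0xaf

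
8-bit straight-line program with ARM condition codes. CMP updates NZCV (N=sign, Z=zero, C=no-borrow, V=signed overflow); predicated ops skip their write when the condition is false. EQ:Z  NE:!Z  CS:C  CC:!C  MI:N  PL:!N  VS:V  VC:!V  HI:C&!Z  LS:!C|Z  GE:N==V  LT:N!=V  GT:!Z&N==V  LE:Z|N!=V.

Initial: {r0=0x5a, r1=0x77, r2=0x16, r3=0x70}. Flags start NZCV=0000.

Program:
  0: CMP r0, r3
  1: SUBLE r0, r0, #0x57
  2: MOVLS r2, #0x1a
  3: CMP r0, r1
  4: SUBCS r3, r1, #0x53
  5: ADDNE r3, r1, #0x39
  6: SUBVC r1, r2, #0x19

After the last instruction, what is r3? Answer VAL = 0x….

[0] flags=1000 → (cmp)
[1] flags=1000 LE?T → r0=0x03
[2] flags=1000 LS?T → r2=0x1a
[3] flags=1000 → (cmp)
[4] flags=1000 CS?F → skip
[5] flags=1000 NE?T → r3=0xb0
[6] flags=1000 VC?T → r1=0x01

VAL = 0xb0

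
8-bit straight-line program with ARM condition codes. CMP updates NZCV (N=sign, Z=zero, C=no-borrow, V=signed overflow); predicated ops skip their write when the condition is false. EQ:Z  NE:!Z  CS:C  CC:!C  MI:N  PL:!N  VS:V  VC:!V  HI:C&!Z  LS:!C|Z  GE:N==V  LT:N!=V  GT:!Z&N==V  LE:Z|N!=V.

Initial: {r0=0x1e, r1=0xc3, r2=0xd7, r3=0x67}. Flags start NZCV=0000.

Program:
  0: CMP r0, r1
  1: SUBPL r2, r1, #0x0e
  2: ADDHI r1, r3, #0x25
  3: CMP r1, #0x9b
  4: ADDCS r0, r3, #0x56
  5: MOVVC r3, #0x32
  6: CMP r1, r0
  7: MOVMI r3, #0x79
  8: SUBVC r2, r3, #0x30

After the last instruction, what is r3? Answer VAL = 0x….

VAL = 0x32

0: ✓ CMP  NZCV=0000
1: ✓ SUBPL  r2←0xb5
2: · ADDHI
3: ✓ CMP  NZCV=0010
4: ✓ ADDCS  r0←0xbd
5: ✓ MOVVC  r3←0x32
6: ✓ CMP  NZCV=0010
7: · MOVMI
8: ✓ SUBVC  r2←0x02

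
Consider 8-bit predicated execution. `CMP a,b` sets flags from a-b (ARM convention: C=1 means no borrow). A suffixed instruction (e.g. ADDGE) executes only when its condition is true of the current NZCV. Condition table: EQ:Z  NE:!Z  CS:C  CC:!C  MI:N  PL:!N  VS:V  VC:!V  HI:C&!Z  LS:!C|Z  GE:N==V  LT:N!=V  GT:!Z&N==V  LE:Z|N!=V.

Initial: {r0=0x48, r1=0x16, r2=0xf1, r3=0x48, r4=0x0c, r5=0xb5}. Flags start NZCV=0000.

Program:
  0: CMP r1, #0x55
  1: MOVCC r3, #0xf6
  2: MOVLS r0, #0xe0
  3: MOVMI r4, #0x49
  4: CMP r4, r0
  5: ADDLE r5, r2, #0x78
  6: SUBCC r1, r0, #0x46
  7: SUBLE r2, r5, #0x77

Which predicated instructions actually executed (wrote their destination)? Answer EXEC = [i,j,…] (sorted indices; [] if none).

[0] flags=1000 → (cmp)
[1] flags=1000 CC?T → r3=0xf6
[2] flags=1000 LS?T → r0=0xe0
[3] flags=1000 MI?T → r4=0x49
[4] flags=0000 → (cmp)
[5] flags=0000 LE?F → skip
[6] flags=0000 CC?T → r1=0x9a
[7] flags=0000 LE?F → skip

EXEC = [1,2,3,6]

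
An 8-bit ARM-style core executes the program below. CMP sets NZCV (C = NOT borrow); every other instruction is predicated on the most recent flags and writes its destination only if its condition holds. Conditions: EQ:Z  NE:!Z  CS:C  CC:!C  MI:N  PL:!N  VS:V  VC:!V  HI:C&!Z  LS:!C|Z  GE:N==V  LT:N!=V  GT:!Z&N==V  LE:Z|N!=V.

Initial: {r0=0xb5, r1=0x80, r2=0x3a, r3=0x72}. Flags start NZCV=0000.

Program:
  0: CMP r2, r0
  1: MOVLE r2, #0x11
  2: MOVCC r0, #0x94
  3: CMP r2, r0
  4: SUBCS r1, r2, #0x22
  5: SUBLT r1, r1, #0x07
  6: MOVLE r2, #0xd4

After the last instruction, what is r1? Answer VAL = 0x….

[0] flags=1001 → (cmp)
[1] flags=1001 LE?F → skip
[2] flags=1001 CC?T → r0=0x94
[3] flags=1001 → (cmp)
[4] flags=1001 CS?F → skip
[5] flags=1001 LT?F → skip
[6] flags=1001 LE?F → skip

VAL = 0x80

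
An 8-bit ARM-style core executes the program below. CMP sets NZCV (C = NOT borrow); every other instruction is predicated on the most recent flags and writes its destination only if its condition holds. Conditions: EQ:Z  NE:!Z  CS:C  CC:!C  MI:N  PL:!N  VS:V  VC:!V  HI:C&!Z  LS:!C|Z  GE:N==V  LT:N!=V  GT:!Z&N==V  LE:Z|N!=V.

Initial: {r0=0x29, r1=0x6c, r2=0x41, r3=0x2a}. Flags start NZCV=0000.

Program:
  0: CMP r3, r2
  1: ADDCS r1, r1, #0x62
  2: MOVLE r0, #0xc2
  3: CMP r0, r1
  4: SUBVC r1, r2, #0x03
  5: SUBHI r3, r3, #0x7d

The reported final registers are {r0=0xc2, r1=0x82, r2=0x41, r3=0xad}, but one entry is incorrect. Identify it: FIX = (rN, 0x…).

FIX = (r1, 0x6c)

[0] flags=1000 → (cmp)
[1] flags=1000 CS?F → skip
[2] flags=1000 LE?T → r0=0xc2
[3] flags=0011 → (cmp)
[4] flags=0011 VC?F → skip
[5] flags=0011 HI?T → r3=0xad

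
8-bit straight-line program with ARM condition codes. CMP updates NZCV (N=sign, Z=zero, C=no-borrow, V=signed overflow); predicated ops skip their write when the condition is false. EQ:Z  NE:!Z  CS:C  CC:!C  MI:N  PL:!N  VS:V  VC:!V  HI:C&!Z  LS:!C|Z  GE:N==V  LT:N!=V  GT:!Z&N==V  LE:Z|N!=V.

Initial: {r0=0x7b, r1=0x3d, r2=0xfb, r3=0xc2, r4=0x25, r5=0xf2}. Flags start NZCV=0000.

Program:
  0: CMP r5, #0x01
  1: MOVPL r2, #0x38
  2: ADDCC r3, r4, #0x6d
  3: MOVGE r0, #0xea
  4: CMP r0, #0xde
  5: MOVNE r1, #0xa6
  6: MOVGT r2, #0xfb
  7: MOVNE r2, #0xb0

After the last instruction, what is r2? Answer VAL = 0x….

VAL = 0xb0

0: ✓ CMP  NZCV=1010
1: · MOVPL
2: · ADDCC
3: · MOVGE
4: ✓ CMP  NZCV=1001
5: ✓ MOVNE  r1←0xa6
6: ✓ MOVGT  r2←0xfb
7: ✓ MOVNE  r2←0xb0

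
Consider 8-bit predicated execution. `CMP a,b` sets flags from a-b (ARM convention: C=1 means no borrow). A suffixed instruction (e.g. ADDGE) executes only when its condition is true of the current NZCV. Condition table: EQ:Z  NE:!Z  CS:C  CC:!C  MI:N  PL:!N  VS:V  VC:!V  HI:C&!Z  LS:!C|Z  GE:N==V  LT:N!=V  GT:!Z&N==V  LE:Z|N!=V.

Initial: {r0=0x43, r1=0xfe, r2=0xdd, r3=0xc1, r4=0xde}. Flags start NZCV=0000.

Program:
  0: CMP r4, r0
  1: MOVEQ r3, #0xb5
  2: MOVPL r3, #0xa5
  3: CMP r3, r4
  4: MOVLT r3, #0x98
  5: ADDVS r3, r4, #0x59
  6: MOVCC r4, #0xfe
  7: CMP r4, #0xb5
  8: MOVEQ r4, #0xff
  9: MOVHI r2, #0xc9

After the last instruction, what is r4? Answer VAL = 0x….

VAL = 0xfe

[0] flags=1010 → (cmp)
[1] flags=1010 EQ?F → skip
[2] flags=1010 PL?F → skip
[3] flags=1000 → (cmp)
[4] flags=1000 LT?T → r3=0x98
[5] flags=1000 VS?F → skip
[6] flags=1000 CC?T → r4=0xfe
[7] flags=0010 → (cmp)
[8] flags=0010 EQ?F → skip
[9] flags=0010 HI?T → r2=0xc9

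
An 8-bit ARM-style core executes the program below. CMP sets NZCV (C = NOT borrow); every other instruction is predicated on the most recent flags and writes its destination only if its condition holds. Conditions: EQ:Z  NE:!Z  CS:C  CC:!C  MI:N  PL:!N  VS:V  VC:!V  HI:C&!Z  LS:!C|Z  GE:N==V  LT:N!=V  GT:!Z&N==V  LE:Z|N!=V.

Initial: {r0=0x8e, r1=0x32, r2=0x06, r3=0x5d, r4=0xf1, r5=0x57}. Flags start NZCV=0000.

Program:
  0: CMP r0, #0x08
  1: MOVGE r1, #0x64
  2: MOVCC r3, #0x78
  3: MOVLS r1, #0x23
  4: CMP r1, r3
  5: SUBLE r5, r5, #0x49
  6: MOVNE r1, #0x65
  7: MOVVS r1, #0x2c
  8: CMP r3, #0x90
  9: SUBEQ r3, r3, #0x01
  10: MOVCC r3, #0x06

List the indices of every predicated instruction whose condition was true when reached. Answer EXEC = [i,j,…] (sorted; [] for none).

EXEC = [5,6,10]

0: ✓ CMP  NZCV=1010
1: · MOVGE
2: · MOVCC
3: · MOVLS
4: ✓ CMP  NZCV=1000
5: ✓ SUBLE  r5←0x0e
6: ✓ MOVNE  r1←0x65
7: · MOVVS
8: ✓ CMP  NZCV=1001
9: · SUBEQ
10: ✓ MOVCC  r3←0x06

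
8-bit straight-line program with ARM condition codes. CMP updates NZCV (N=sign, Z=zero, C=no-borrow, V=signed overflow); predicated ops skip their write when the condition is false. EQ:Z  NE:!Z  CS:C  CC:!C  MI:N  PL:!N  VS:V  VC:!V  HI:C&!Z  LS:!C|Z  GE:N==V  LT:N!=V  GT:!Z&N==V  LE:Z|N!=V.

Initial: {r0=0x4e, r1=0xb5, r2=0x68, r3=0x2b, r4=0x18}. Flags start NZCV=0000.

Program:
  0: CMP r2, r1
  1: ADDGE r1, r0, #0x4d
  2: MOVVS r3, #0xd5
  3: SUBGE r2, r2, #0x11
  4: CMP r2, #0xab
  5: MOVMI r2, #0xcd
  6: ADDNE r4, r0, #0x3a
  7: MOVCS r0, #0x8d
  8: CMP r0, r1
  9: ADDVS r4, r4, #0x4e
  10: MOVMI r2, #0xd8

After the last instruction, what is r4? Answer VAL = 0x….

[0] flags=1001 → (cmp)
[1] flags=1001 GE?T → r1=0x9b
[2] flags=1001 VS?T → r3=0xd5
[3] flags=1001 GE?T → r2=0x57
[4] flags=1001 → (cmp)
[5] flags=1001 MI?T → r2=0xcd
[6] flags=1001 NE?T → r4=0x88
[7] flags=1001 CS?F → skip
[8] flags=1001 → (cmp)
[9] flags=1001 VS?T → r4=0xd6
[10] flags=1001 MI?T → r2=0xd8

VAL = 0xd6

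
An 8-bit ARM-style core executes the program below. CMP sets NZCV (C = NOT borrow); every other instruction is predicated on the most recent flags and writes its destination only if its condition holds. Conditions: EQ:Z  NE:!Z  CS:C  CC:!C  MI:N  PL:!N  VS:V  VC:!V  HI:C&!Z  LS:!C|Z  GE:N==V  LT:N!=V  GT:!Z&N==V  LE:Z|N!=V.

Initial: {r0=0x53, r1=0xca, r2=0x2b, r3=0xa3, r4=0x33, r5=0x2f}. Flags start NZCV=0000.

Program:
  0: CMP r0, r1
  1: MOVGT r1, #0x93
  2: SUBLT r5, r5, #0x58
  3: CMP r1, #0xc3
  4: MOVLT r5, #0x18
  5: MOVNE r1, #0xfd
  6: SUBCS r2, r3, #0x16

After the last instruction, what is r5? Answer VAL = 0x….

0: ✓ CMP  NZCV=1001
1: ✓ MOVGT  r1←0x93
2: · SUBLT
3: ✓ CMP  NZCV=1000
4: ✓ MOVLT  r5←0x18
5: ✓ MOVNE  r1←0xfd
6: · SUBCS

VAL = 0x18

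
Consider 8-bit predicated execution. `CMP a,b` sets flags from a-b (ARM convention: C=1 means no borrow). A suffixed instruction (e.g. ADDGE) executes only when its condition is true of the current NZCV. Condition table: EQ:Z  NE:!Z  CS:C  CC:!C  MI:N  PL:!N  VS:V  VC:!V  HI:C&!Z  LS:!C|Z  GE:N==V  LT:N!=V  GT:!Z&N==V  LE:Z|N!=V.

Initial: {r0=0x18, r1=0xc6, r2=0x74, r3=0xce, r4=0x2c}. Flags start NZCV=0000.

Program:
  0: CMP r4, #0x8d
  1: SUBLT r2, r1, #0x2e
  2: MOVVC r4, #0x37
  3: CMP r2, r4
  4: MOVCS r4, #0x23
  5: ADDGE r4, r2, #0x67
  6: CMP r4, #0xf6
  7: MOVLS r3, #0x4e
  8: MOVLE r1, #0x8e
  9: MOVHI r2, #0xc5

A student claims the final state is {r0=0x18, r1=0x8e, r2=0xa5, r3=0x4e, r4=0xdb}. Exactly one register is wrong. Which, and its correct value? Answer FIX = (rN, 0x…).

[0] flags=1001 → (cmp)
[1] flags=1001 LT?F → skip
[2] flags=1001 VC?F → skip
[3] flags=0010 → (cmp)
[4] flags=0010 CS?T → r4=0x23
[5] flags=0010 GE?T → r4=0xdb
[6] flags=1000 → (cmp)
[7] flags=1000 LS?T → r3=0x4e
[8] flags=1000 LE?T → r1=0x8e
[9] flags=1000 HI?F → skip

FIX = (r2, 0x74)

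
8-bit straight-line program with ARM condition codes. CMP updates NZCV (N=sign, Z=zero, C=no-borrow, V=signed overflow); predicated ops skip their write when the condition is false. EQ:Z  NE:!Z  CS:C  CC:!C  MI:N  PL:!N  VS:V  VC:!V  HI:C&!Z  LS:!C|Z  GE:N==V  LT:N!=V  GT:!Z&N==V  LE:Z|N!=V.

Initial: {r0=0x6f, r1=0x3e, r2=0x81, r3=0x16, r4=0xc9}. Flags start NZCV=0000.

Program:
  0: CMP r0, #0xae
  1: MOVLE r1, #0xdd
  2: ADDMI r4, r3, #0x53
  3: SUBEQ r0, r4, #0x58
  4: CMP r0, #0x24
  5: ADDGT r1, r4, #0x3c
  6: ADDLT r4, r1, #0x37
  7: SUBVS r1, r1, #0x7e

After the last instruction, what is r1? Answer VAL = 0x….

0: ✓ CMP  NZCV=1001
1: · MOVLE
2: ✓ ADDMI  r4←0x69
3: · SUBEQ
4: ✓ CMP  NZCV=0010
5: ✓ ADDGT  r1←0xa5
6: · ADDLT
7: · SUBVS

VAL = 0xa5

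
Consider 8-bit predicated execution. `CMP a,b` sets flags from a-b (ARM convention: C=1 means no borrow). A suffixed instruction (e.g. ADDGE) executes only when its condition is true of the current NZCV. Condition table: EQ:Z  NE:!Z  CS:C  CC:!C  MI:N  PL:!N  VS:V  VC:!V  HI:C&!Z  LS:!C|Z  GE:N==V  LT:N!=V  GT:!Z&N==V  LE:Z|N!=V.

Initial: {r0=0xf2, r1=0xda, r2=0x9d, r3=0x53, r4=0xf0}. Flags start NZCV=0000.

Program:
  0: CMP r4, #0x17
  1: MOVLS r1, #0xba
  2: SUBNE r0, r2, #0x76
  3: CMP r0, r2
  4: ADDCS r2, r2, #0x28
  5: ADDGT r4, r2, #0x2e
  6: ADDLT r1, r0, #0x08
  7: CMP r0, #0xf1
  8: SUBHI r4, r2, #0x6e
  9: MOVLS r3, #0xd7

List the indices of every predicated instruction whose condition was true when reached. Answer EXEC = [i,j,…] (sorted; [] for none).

[0] flags=1010 → (cmp)
[1] flags=1010 LS?F → skip
[2] flags=1010 NE?T → r0=0x27
[3] flags=1001 → (cmp)
[4] flags=1001 CS?F → skip
[5] flags=1001 GT?T → r4=0xcb
[6] flags=1001 LT?F → skip
[7] flags=0000 → (cmp)
[8] flags=0000 HI?F → skip
[9] flags=0000 LS?T → r3=0xd7

EXEC = [2,5,9]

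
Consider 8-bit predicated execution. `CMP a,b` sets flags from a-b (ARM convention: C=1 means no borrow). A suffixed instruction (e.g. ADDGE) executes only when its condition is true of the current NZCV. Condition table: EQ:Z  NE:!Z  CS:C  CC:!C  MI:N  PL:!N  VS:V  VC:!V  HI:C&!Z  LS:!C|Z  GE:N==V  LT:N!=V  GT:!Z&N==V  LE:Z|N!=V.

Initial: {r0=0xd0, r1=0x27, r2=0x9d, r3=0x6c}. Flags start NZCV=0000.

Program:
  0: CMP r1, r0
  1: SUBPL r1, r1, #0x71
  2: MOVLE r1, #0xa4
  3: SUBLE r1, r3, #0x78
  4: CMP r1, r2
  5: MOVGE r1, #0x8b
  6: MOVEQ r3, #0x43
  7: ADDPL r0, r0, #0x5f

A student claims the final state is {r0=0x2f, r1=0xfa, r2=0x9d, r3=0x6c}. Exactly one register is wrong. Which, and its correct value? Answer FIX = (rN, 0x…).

0: ✓ CMP  NZCV=0000
1: ✓ SUBPL  r1←0xb6
2: · MOVLE
3: · SUBLE
4: ✓ CMP  NZCV=0010
5: ✓ MOVGE  r1←0x8b
6: · MOVEQ
7: ✓ ADDPL  r0←0x2f

FIX = (r1, 0x8b)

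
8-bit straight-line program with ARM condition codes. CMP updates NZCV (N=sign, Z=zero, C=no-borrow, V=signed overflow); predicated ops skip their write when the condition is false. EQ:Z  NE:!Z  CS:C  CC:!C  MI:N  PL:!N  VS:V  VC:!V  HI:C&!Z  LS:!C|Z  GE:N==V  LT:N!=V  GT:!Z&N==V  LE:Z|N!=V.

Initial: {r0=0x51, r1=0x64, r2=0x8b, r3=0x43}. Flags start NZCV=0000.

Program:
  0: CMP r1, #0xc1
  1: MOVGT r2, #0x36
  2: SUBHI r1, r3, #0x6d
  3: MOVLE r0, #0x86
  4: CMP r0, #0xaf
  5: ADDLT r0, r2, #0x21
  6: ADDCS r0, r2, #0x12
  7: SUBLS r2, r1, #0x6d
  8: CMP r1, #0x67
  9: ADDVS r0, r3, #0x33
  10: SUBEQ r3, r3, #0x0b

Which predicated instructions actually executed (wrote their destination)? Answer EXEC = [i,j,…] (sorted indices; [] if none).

[0] flags=1001 → (cmp)
[1] flags=1001 GT?T → r2=0x36
[2] flags=1001 HI?F → skip
[3] flags=1001 LE?F → skip
[4] flags=1001 → (cmp)
[5] flags=1001 LT?F → skip
[6] flags=1001 CS?F → skip
[7] flags=1001 LS?T → r2=0xf7
[8] flags=1000 → (cmp)
[9] flags=1000 VS?F → skip
[10] flags=1000 EQ?F → skip

EXEC = [1,7]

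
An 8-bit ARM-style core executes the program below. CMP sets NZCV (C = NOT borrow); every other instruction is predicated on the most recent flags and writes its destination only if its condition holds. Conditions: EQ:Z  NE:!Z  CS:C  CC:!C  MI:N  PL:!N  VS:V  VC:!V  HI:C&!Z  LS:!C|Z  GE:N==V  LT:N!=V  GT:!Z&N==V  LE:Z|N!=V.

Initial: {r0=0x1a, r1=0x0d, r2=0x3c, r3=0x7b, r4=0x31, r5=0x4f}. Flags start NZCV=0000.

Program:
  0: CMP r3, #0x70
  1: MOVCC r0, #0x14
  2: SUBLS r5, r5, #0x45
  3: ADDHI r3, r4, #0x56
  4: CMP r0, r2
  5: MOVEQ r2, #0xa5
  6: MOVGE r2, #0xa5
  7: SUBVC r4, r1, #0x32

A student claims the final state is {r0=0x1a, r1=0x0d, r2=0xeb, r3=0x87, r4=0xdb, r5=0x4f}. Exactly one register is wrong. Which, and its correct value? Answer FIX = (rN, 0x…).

FIX = (r2, 0x3c)

0: ✓ CMP  NZCV=0010
1: · MOVCC
2: · SUBLS
3: ✓ ADDHI  r3←0x87
4: ✓ CMP  NZCV=1000
5: · MOVEQ
6: · MOVGE
7: ✓ SUBVC  r4←0xdb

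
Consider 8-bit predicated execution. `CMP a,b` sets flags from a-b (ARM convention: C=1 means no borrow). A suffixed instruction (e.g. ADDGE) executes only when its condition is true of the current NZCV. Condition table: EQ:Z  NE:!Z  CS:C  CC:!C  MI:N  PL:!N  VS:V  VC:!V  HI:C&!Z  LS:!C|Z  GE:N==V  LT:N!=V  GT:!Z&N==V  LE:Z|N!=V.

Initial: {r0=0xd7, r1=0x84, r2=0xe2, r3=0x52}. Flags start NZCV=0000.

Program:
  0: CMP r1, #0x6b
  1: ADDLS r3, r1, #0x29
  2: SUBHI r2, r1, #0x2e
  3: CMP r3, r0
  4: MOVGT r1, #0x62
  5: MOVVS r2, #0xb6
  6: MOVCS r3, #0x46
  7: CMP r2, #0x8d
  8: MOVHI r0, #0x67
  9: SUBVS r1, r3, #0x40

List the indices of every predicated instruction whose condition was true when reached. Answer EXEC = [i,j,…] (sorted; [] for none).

[0] flags=0011 → (cmp)
[1] flags=0011 LS?F → skip
[2] flags=0011 HI?T → r2=0x56
[3] flags=0000 → (cmp)
[4] flags=0000 GT?T → r1=0x62
[5] flags=0000 VS?F → skip
[6] flags=0000 CS?F → skip
[7] flags=1001 → (cmp)
[8] flags=1001 HI?F → skip
[9] flags=1001 VS?T → r1=0x12

EXEC = [2,4,9]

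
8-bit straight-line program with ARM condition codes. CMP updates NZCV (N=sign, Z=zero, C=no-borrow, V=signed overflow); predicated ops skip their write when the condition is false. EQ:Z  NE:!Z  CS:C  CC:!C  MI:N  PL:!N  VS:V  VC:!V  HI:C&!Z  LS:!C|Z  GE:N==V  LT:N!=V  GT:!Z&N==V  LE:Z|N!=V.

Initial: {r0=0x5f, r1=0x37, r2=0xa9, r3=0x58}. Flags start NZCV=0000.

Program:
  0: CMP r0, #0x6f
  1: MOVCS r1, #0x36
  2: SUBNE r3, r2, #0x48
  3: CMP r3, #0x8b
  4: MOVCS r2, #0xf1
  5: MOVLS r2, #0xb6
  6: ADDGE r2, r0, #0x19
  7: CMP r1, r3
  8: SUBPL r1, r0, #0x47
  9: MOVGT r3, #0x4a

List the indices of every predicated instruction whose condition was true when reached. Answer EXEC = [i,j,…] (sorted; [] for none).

EXEC = [2,5,6]

0: ✓ CMP  NZCV=1000
1: · MOVCS
2: ✓ SUBNE  r3←0x61
3: ✓ CMP  NZCV=1001
4: · MOVCS
5: ✓ MOVLS  r2←0xb6
6: ✓ ADDGE  r2←0x78
7: ✓ CMP  NZCV=1000
8: · SUBPL
9: · MOVGT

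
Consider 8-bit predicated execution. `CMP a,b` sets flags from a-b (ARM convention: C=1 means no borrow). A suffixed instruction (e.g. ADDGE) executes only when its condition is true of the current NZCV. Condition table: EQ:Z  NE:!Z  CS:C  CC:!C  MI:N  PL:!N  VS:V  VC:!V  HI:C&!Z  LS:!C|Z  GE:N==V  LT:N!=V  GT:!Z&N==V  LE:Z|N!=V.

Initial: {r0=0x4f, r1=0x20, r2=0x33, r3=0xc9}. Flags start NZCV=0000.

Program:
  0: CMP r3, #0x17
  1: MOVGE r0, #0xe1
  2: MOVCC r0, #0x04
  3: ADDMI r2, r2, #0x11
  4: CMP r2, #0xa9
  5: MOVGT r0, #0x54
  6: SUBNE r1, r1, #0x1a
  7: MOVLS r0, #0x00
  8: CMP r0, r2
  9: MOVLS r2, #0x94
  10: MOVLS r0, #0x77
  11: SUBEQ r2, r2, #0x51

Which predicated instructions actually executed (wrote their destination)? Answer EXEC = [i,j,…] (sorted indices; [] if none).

[0] flags=1010 → (cmp)
[1] flags=1010 GE?F → skip
[2] flags=1010 CC?F → skip
[3] flags=1010 MI?T → r2=0x44
[4] flags=1001 → (cmp)
[5] flags=1001 GT?T → r0=0x54
[6] flags=1001 NE?T → r1=0x06
[7] flags=1001 LS?T → r0=0x00
[8] flags=1000 → (cmp)
[9] flags=1000 LS?T → r2=0x94
[10] flags=1000 LS?T → r0=0x77
[11] flags=1000 EQ?F → skip

EXEC = [3,5,6,7,9,10]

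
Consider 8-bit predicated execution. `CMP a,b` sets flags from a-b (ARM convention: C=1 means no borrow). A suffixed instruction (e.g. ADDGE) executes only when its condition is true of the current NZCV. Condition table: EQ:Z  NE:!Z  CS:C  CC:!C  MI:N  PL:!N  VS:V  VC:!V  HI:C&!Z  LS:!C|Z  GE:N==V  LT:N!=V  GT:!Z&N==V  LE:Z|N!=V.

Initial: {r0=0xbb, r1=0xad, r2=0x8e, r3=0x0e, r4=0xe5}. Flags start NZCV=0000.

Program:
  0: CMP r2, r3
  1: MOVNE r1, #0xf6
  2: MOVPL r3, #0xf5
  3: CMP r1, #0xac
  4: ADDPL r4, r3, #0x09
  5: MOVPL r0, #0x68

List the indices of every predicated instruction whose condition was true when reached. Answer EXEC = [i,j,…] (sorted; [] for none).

[0] flags=1010 → (cmp)
[1] flags=1010 NE?T → r1=0xf6
[2] flags=1010 PL?F → skip
[3] flags=0010 → (cmp)
[4] flags=0010 PL?T → r4=0x17
[5] flags=0010 PL?T → r0=0x68

EXEC = [1,4,5]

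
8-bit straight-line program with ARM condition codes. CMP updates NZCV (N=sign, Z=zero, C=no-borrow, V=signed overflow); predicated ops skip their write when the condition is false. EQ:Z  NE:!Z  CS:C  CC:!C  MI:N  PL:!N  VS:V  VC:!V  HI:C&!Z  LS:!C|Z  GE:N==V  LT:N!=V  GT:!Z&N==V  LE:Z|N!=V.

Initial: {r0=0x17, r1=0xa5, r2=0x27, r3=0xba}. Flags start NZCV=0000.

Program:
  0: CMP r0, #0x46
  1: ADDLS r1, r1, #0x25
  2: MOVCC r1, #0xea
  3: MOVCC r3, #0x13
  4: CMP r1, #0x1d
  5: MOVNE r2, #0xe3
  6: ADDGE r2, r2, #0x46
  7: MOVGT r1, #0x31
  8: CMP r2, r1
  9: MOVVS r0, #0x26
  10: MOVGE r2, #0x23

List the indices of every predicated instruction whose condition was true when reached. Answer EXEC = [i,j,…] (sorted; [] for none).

[0] flags=1000 → (cmp)
[1] flags=1000 LS?T → r1=0xca
[2] flags=1000 CC?T → r1=0xea
[3] flags=1000 CC?T → r3=0x13
[4] flags=1010 → (cmp)
[5] flags=1010 NE?T → r2=0xe3
[6] flags=1010 GE?F → skip
[7] flags=1010 GT?F → skip
[8] flags=1000 → (cmp)
[9] flags=1000 VS?F → skip
[10] flags=1000 GE?F → skip

EXEC = [1,2,3,5]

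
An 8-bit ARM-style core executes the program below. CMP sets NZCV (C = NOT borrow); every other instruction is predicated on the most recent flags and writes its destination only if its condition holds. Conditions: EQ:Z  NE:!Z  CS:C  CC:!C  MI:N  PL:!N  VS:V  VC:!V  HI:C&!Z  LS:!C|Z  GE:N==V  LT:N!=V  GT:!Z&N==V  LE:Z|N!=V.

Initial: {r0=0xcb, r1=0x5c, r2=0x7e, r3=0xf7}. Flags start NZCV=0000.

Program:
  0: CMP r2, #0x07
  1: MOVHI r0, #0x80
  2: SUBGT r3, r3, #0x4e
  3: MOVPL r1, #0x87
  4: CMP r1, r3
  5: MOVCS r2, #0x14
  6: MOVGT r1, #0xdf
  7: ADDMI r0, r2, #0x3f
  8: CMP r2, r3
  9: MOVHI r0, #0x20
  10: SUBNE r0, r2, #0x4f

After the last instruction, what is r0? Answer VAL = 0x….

0: ✓ CMP  NZCV=0010
1: ✓ MOVHI  r0←0x80
2: ✓ SUBGT  r3←0xa9
3: ✓ MOVPL  r1←0x87
4: ✓ CMP  NZCV=1000
5: · MOVCS
6: · MOVGT
7: ✓ ADDMI  r0←0xbd
8: ✓ CMP  NZCV=1001
9: · MOVHI
10: ✓ SUBNE  r0←0x2f

VAL = 0x2f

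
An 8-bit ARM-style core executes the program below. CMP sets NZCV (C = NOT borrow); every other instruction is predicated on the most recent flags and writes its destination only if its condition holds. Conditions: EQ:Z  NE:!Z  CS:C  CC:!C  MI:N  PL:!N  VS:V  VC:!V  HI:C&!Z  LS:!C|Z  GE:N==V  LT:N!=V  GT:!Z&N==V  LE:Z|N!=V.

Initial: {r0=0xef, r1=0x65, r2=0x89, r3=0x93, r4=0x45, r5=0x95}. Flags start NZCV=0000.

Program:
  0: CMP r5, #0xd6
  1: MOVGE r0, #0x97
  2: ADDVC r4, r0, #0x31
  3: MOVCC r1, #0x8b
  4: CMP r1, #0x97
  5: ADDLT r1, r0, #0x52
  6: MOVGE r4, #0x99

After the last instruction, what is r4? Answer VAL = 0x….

VAL = 0x20

0: ✓ CMP  NZCV=1000
1: · MOVGE
2: ✓ ADDVC  r4←0x20
3: ✓ MOVCC  r1←0x8b
4: ✓ CMP  NZCV=1000
5: ✓ ADDLT  r1←0x41
6: · MOVGE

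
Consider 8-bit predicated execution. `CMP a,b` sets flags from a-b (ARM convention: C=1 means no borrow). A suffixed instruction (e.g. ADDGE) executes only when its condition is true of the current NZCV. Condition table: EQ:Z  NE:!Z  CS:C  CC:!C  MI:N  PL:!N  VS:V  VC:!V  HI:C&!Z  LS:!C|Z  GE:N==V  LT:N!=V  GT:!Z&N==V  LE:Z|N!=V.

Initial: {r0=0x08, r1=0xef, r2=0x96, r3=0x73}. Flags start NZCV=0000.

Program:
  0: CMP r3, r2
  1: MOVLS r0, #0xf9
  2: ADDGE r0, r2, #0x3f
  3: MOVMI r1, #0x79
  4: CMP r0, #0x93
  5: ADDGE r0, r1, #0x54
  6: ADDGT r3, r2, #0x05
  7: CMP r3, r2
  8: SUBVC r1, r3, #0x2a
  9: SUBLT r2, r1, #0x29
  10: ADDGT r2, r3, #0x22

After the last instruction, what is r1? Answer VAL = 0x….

[0] flags=1001 → (cmp)
[1] flags=1001 LS?T → r0=0xf9
[2] flags=1001 GE?T → r0=0xd5
[3] flags=1001 MI?T → r1=0x79
[4] flags=0010 → (cmp)
[5] flags=0010 GE?T → r0=0xcd
[6] flags=0010 GT?T → r3=0x9b
[7] flags=0010 → (cmp)
[8] flags=0010 VC?T → r1=0x71
[9] flags=0010 LT?F → skip
[10] flags=0010 GT?T → r2=0xbd

VAL = 0x71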